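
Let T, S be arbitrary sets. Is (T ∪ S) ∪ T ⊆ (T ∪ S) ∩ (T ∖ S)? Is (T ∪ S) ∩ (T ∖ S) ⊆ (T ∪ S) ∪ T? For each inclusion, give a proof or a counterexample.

The sets are not equal: only the reverse inclusion holds.

(⟹) This inclusion fails. Take T = ∅, S = {1}; then 1 ∈ (T ∪ S) ∪ T but 1 ∉ (T ∪ S) ∩ (T ∖ S).

(⟸) Let x ∈ (T ∪ S) ∩ (T ∖ S). Then x ∈ T and x ∉ S, from which x ∈ (T ∪ S) ∪ T.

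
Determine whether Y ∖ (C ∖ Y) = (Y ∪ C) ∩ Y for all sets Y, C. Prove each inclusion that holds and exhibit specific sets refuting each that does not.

Forward inclusion. Let x ∈ Y ∖ (C ∖ Y). Then either x ∈ Y and x ∉ C; or x ∈ Y ∩ C. In each case x ∈ (Y ∪ C) ∩ Y, so Y ∖ (C ∖ Y) ⊆ (Y ∪ C) ∩ Y.

Reverse inclusion. Let x ∈ (Y ∪ C) ∩ Y. Then either x ∈ Y and x ∉ C; or x ∈ Y ∩ C. In each case x ∈ Y ∖ (C ∖ Y), so (Y ∪ C) ∩ Y ⊆ Y ∖ (C ∖ Y).

Both inclusions hold.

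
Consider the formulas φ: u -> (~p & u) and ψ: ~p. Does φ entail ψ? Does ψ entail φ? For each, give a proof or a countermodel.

Only the converse holds.

(⇐) Assume the antecedent. If u is true, the antecedent forces (u = T, p = F), and u -> (~p & u) holds there. If u is false, u -> (~p & u) reduces to true regardless of the other variables. Either way u -> (~p & u) holds.

(⇒) This fails. Under u = F, p = T, the left side is true but the right side is false.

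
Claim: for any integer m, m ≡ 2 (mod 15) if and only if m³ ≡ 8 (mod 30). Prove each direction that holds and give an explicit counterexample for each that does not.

(→) This fails: take m = 17. Then 17 ≡ 2 (mod 15), but 17³ = 4913 ≡ 23 (mod 30), not 8.

(←) Conversely, the residues r modulo 30 with r³ ≡ 8 (mod 30) are exactly {2}, and each is ≡ 2 (mod 15).

Only the reverse direction holds.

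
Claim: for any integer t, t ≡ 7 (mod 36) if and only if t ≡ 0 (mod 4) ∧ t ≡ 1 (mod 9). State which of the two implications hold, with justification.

(⇒) fails and (⇐) fails.

Forward direction. This fails: t = 7 gives 7 ≡ 7 (mod 36) but 7 ≡ 3 (mod 4), so the conjunction on the right does not hold.

Converse. This fails: t = 28 satisfies both congruences on the right (28 ≡ 0 mod 4 and 28 ≡ 1 mod 9) yet 28 ≡ 28 (mod 36), not 7.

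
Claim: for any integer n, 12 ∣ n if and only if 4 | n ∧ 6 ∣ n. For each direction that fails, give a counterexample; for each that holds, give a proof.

Equivalent; both directions hold.

(⇐) Suppose 4 ∣ n and 6 ∣ n. Any common multiple of 4 and 6 is a multiple of their lcm; here lcm(4, 6) = 4·6/gcd(4, 6) = 24/2 = 12, so 12 ∣ n.

(⇒) If 12 ∣ n, write n = 12q. Since 12 = 3·4, n = 4·(3q), so 4 ∣ n; and since 12 = 2·6, n = 6·(2q), so 6 ∣ n.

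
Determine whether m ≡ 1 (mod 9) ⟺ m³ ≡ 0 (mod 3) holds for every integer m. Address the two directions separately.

Neither implication holds.

(⟹) This fails: take m = 1. Then 1 ≡ 1 (mod 9), but 1³ = 1 ≡ 1 (mod 3), not 0.

(⟸) This fails: take m = 0. Then 0³ = 0 ≡ 0 (mod 3), yet 0 ≡ 0 (mod 9), not 1.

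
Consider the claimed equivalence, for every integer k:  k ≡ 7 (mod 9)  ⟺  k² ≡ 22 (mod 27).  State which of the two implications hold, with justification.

(⟹) This fails: take k = 16. Then 16 ≡ 7 (mod 9), but 16² = 256 ≡ 13 (mod 27), not 22.

(⟸) This fails: take k = 20. Then 20² = 400 ≡ 22 (mod 27), yet 20 ≡ 2 (mod 9), not 7.

Both directions fail.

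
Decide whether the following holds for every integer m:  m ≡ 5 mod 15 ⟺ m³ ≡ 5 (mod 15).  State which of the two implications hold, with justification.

Equivalent; both directions hold.

(⇒) Suppose m ≡ 5 mod 15. Write m = 15j + 5. Then (15j + 5)³ = 3375j³ + 3375j² + 1125j + 125 = 15(225j³ + 225j² + 75j + 8) + 5, so m³ ≡ 5 (mod 15).

(⇐) Conversely, suppose m³ ≡ 5 (mod 15). The only residue r in {0, …, 14} with r³ ≡ 5 (mod 15) is r = 5, so m ≡ 5 (mod 15).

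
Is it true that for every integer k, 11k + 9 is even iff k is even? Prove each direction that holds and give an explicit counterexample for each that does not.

(⟹) This fails: k = 3 gives 11k + 9 = 42, which is even, but 3 is odd, not even.

(⟸) This also fails: k = 0 is even, but 11k + 9 = 9 is odd, not even.

(⇒) fails and (⇐) fails.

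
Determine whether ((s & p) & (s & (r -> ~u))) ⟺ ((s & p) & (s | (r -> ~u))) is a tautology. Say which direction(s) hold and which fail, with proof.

(→) Assume the antecedent. If r is true, the antecedent forces (p = T, r = T, s = T, u = F), and (s & p) & (s | (r -> ~u)) holds there. If r is false, the antecedent forces (p = T, r = F, s = T, u = F) or (p = T, r = F, s = T, u = T), and (s & p) & (s | (r -> ~u)) holds there. Either way (s & p) & (s | (r -> ~u)) holds.

(←) This fails. Under p = T, r = T, s = T, u = T, the left side is false but the right side is true.

(⇒) holds; (⇐) fails.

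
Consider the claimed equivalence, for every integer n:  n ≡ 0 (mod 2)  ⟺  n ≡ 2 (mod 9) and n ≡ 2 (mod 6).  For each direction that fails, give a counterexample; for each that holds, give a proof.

(→) This fails: n = 0 gives 0 ≡ 0 (mod 2) but 0 ≡ 0 (mod 9), so the conjunction on the right does not hold.

(←) Conversely, if n ≡ 2 (mod 9) and n ≡ 2 (mod 6), then by the Chinese remainder theorem n ≡ 2 (mod 18). Since 2 ≡ 0 (mod 2) and 2 ∣ 18, we get n ≡ 0 (mod 2).

Not equivalent: only (⇐) holds.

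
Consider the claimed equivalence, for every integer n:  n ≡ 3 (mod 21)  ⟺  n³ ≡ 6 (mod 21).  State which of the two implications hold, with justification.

(⟹) Suppose n ≡ 3 (mod 21). Write n = 21j + 3. Then (21j + 3)³ = 9261j³ + 3969j² + 567j + 27 = 21(441j³ + 189j² + 27j + 1) + 6, so n³ ≡ 6 (mod 21).

(⟸) This fails: take n = 6. Then 6³ = 216 ≡ 6 (mod 21), yet 6 ≡ 6 (mod 21), not 3.

Not equivalent: only (⇒) holds.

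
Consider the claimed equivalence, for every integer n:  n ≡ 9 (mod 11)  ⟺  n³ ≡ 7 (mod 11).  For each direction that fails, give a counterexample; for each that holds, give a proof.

[⇒] This fails: take n = 9. Then 9 ≡ 9 (mod 11), but 9³ = 729 ≡ 3 (mod 11), not 7.

[⇐] This fails: take n = 6. Then 6³ = 216 ≡ 7 (mod 11), yet 6 ≡ 6 (mod 11), not 9.

(⇒) fails and (⇐) fails.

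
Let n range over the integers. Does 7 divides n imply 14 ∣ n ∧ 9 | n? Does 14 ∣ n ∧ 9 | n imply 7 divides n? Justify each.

(⟹) This fails: take n = 7. Certainly 7 ∣ 7, but 14 ∤ 7.

(⟸) Suppose 14 ∣ n and 9 ∣ n. Any common multiple of 14 and 9 is a multiple of their lcm; here gcd(14, 9) = 1, so lcm(14, 9) = 14·9 = 126, so 126 ∣ n. Since 7 ∣ 126, it follows that 7 ∣ n.

The forward direction fails; the converse holds.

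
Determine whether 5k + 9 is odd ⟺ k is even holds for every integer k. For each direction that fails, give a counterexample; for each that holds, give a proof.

(⟹) Suppose 5k + 9 is odd. Since 5 is odd, 5k and k have the same parity, so 5k + 9 ≡ k + 9 (mod 2). As 9 is odd, 5k + 9 is odd exactly when k is even. Thus k is even.

(⟸) Conversely, suppose k is even; write k = 2j. Then 5k + 9 = 5·(2j) + 9 = 2·5j + 9, which is odd.

Both implications hold.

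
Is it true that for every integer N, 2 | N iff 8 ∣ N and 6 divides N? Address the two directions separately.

Only the reverse direction holds.

(⇒) This fails: take N = 2. Certainly 2 ∣ 2, but 8 ∤ 2.

(⇐) Suppose 8 ∣ N and 6 ∣ N. Any common multiple of 8 and 6 is a multiple of their lcm; here lcm(8, 6) = 8·6/gcd(8, 6) = 48/2 = 24, so 24 ∣ N. Since 2 ∣ 24, it follows that 2 ∣ N.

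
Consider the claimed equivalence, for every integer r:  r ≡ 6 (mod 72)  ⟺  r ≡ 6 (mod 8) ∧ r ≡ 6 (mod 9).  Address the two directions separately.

Both directions hold; the statement is true.

(⟹) Suppose r ≡ 6 (mod 72); write r = 72j + 6. Since 8 ∣ 72, reducing mod 8 gives r ≡ 6 (mod 8); since 9 ∣ 72, reducing mod 9 gives r ≡ 6 (mod 9).

(⟸) Conversely, if r ≡ 6 (mod 8) and r ≡ 6 (mod 9), then by the Chinese remainder theorem r ≡ 6 (mod 72). This is exactly r ≡ 6 (mod 72).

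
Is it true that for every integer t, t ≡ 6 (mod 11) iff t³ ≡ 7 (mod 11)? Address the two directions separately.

Both implications hold.

Forward direction. Suppose t ≡ 6 (mod 11). Write t = 11j + 6. Then (11j + 6)³ = 1331j³ + 2178j² + 1188j + 216 = 11(121j³ + 198j² + 108j + 19) + 7, so t³ ≡ 7 (mod 11).

Converse. For the converse, argue contrapositively. If t ≢ 6 (mod 11), then t is congruent to one of 0, 1, 2, 3, 4, 5, 7, 8, 9, 10 modulo 11, and these give t³ ≡ 0, 1, 8, 5, 9, 4, 2, 6, 3, 10 respectively — never 7.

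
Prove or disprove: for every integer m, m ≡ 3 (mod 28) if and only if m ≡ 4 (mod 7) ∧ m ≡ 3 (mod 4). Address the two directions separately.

(⟹) This fails: m = 3 gives 3 ≡ 3 (mod 28) but 3 ≡ 3 (mod 7), so the conjunction on the right does not hold.

(⟸) This fails: m = 11 satisfies both congruences on the right (11 ≡ 4 mod 7 and 11 ≡ 3 mod 4) yet 11 ≡ 11 (mod 28), not 3.

Neither direction holds.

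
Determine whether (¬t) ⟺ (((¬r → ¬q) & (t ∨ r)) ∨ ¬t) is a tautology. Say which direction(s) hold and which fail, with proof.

The forward direction holds; the converse fails.

Forward direction. Assume the antecedent. If t is true, the antecedent cannot hold. If t is false, ((¬r → ¬q) & (t ∨ r)) ∨ ¬t reduces to true regardless of the other variables. Either way ((¬r → ¬q) & (t ∨ r)) ∨ ¬t holds.

Converse. This fails. Under t = T, r = F, q = F, the left side is false but the right side is true.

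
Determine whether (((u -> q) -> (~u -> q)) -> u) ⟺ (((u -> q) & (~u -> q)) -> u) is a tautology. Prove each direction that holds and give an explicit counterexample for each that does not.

(→) Assume the antecedent. If q is true, the antecedent forces (q = T, u = T), and ((u -> q) & (~u -> q)) -> u holds there. If q is false, ((u -> q) & (~u -> q)) -> u reduces to true regardless of the other variables. Either way ((u -> q) & (~u -> q)) -> u holds.

(←) Assume the antecedent. If q is true, the antecedent forces (q = T, u = T), and ((u -> q) -> (~u -> q)) -> u holds there. If q is false, ((u -> q) -> (~u -> q)) -> u reduces to true regardless of the other variables. Either way ((u -> q) -> (~u -> q)) -> u holds.

The biconditional holds.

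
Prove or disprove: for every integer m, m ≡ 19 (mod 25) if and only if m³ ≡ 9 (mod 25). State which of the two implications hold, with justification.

(⟹) Suppose m ≡ 19 (mod 25). Write m = 25j + 19. Then (25j + 19)³ = 15625j³ + 35625j² + 27075j + 6859 = 25(625j³ + 1425j² + 1083j + 274) + 9, so m³ ≡ 9 (mod 25).

(⟸) Conversely, suppose m³ ≡ 9 (mod 25). The only residue r in {0, …, 24} with r³ ≡ 9 (mod 25) is r = 19, so m ≡ 19 (mod 25).

The biconditional holds.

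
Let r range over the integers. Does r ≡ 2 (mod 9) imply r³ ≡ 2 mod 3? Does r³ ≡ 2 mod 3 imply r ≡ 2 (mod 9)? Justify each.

(→) Suppose r ≡ 2 (mod 9). Then r³ ≡ 2³ = 8 (mod 9), and since 3 ∣ 9, also r³ ≡ 2 (mod 3).

(←) This fails: take r = 5. Then 5³ = 125 ≡ 2 (mod 3), yet 5 ≡ 5 (mod 9), not 2.

Only the forward direction holds.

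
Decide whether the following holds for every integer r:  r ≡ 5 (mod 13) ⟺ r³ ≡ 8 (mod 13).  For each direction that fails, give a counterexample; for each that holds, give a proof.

(⇒) holds; (⇐) fails.

[⇐] This fails: take r = 2. Then 2³ = 8 ≡ 8 (mod 13), yet 2 ≡ 2 (mod 13), not 5.

[⇒] Suppose r ≡ 5 (mod 13). Write r = 13j + 5. Then (13j + 5)³ = 2197j³ + 2535j² + 975j + 125 = 13(169j³ + 195j² + 75j + 9) + 8, so r³ ≡ 8 (mod 13).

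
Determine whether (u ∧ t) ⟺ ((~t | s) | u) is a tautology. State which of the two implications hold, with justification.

(→) Assume the antecedent. If t is true, the antecedent forces (t = T, u = T, s = F) or (t = T, u = T, s = T), and (~t | s) | u holds there. If t is false, the antecedent cannot hold. Either way (~t | s) | u holds.

(←) This fails. Under t = F, u = F, s = F, the left side is false but the right side is true.

Only the forward direction holds.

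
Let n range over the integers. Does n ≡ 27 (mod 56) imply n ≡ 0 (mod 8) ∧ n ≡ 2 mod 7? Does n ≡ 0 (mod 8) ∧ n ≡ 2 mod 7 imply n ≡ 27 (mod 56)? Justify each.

Neither direction holds.

(⇒) This fails: n = 27 gives 27 ≡ 27 (mod 56) but 27 ≡ 3 (mod 8), so the conjunction on the right does not hold.

(⇐) This fails: n = 16 satisfies both congruences on the right (16 ≡ 0 mod 8 and 16 ≡ 2 mod 7) yet 16 ≡ 16 (mod 56), not 27.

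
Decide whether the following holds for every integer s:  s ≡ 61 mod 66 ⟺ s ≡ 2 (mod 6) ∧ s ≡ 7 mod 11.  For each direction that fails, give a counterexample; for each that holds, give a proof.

Neither direction holds.

(⇒) This fails: s = 61 gives 61 ≡ 61 (mod 66) but 61 ≡ 1 (mod 6), so the conjunction on the right does not hold.

(⇐) This fails: s = 62 satisfies both congruences on the right (62 ≡ 2 mod 6 and 62 ≡ 7 mod 11) yet 62 ≡ 62 (mod 66), not 61.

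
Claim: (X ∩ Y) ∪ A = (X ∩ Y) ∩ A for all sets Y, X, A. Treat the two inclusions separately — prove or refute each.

(⊆) This inclusion fails. Take Y = {1}, X = {1}, A = ∅; then 1 ∈ (X ∩ Y) ∪ A but 1 ∉ (X ∩ Y) ∩ A.

(⊇) Let x ∈ (X ∩ Y) ∩ A. Then x ∈ Y ∩ X ∩ A, from which x ∈ (X ∩ Y) ∪ A.

(⊆) fails; (⊇) holds.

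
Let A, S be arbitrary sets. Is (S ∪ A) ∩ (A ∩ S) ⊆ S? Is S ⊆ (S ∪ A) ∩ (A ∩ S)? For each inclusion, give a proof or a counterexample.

(⟹) Let x ∈ (S ∪ A) ∩ (A ∩ S). Then x ∈ A ∩ S, from which x ∈ S.

(⟸) This inclusion fails. Take A = ∅, S = {1}; then 1 ∈ S but 1 ∉ (S ∪ A) ∩ (A ∩ S).

The sets are not equal: only the forward inclusion holds.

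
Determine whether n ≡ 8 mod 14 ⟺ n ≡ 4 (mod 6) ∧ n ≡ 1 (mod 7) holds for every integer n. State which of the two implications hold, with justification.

(→) This fails: n = 8 gives 8 ≡ 8 (mod 14) but 8 ≡ 2 (mod 6), so the conjunction on the right does not hold.

(←) Conversely, if n ≡ 4 (mod 6) and n ≡ 1 (mod 7), then by the Chinese remainder theorem n ≡ 22 (mod 42). Since 22 ≡ 8 (mod 14) and 14 ∣ 42, we get n ≡ 8 (mod 14).

Only the reverse direction holds.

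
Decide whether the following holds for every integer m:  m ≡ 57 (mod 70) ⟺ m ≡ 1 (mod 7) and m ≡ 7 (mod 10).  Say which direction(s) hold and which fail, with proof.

[⇒] Suppose m ≡ 57 (mod 70); write m = 70j + 57. Since 7 ∣ 70, reducing mod 7 gives m ≡ 57 ≡ 1 (mod 7); since 10 ∣ 70, reducing mod 10 gives m ≡ 57 ≡ 7 (mod 10).

[⇐] Conversely, if m ≡ 1 (mod 7) and m ≡ 7 (mod 10), then by the Chinese remainder theorem m ≡ 57 (mod 70). This is exactly m ≡ 57 (mod 70).

Equivalent; both directions hold.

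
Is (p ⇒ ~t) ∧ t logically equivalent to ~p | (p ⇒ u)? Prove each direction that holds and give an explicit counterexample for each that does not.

(→) Assume the antecedent. If t is true, the antecedent forces (t = T, u = F, p = F) or (t = T, u = T, p = F), and ~p | (p ⇒ u) holds there. If t is false, the antecedent cannot hold. Either way ~p | (p ⇒ u) holds.

(←) This fails. Under t = F, u = F, p = F, the left side is false but the right side is true.

Only the forward direction holds.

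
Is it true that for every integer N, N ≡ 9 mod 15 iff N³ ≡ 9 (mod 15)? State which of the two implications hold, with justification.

(→) Suppose N ≡ 9 mod 15. Write N = 15j + 9. Then (15j + 9)³ = 3375j³ + 6075j² + 3645j + 729 = 15(225j³ + 405j² + 243j + 48) + 9, so N³ ≡ 9 (mod 15).

(←) Conversely, suppose N³ ≡ 9 (mod 15). The only residue r in {0, …, 14} with r³ ≡ 9 (mod 15) is r = 9, so N ≡ 9 (mod 15).

Both directions hold.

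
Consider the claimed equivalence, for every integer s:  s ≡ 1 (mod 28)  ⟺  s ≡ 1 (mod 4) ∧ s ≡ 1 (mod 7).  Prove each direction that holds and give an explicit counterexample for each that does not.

Equivalent; both directions hold.

(→) Suppose s ≡ 1 (mod 28); write s = 28j + 1. Since 4 ∣ 28, reducing mod 4 gives s ≡ 1 (mod 4); since 7 ∣ 28, reducing mod 7 gives s ≡ 1 (mod 7).

(←) Conversely, if s ≡ 1 (mod 4) and s ≡ 1 (mod 7), then by the Chinese remainder theorem s ≡ 1 (mod 28). This is exactly s ≡ 1 (mod 28).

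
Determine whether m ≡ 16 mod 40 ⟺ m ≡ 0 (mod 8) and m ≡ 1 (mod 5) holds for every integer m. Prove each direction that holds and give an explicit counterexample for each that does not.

(⟹) Suppose m ≡ 16 (mod 40); write m = 40j + 16. Since 8 ∣ 40, reducing mod 8 gives m ≡ 16 ≡ 0 (mod 8); since 5 ∣ 40, reducing mod 5 gives m ≡ 16 ≡ 1 (mod 5).

(⟸) Conversely, if m ≡ 0 (mod 8) and m ≡ 1 (mod 5), then by the Chinese remainder theorem m ≡ 16 (mod 40). This is exactly m ≡ 16 (mod 40).

Both implications hold.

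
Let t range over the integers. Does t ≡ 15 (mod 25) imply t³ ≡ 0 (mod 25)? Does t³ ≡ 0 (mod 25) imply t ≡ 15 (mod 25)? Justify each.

(→) Suppose t ≡ 15 (mod 25). Write t = 25j + 15. Then (25j + 15)³ = 15625j³ + 28125j² + 16875j + 3375 = 25(625j³ + 1125j² + 675j + 135) + 0, so t³ ≡ 0 (mod 25).

(←) This fails: take t = 0. Then 0³ = 0 ≡ 0 (mod 25), yet 0 ≡ 0 (mod 25), not 15.

Only the forward direction holds.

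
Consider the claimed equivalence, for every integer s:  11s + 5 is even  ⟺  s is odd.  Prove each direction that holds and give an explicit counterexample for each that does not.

(⟹) Suppose 11s + 5 is even. Since 11 is odd, 11s and s have the same parity, so 11s + 5 ≡ s + 5 (mod 2). As 5 is odd, 11s + 5 is even exactly when s is odd. Thus s is odd.

(⟸) Conversely, suppose s is odd; write s = 2j + 1. Then 11s + 5 = 11·(2j + 1) + 5 = 2·11j + 16, which is even.

The biconditional holds.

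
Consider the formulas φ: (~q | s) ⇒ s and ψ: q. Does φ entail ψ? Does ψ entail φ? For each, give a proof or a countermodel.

(⟸) Assume the antecedent. If s is true, (~q | s) ⇒ s reduces to true regardless of the other variables. If s is false, the antecedent forces (s = F, q = T), and (~q | s) ⇒ s holds there. Either way (~q | s) ⇒ s holds.

(⟹) This fails. Under s = T, q = F, the left side is true but the right side is false.

Only the reverse direction holds.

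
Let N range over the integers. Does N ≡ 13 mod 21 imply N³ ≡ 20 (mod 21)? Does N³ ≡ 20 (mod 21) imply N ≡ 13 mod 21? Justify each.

Neither implication holds.

[⇒] This fails: take N = 13. Then 13 ≡ 13 (mod 21), but 13³ = 2197 ≡ 13 (mod 21), not 20.

[⇐] This fails: take N = 5. Then 5³ = 125 ≡ 20 (mod 21), yet 5 ≡ 5 (mod 21), not 13.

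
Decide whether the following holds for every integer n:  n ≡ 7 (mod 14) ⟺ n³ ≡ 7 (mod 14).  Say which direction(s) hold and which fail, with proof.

The biconditional holds.

(⟹) Suppose n ≡ 7 (mod 14). Write n = 14j + 7. Then (14j + 7)³ = 2744j³ + 4116j² + 2058j + 343 = 14(196j³ + 294j² + 147j + 24) + 7, so n³ ≡ 7 (mod 14).

(⟸) Conversely, suppose n³ ≡ 7 (mod 14). The only residue r in {0, …, 13} with r³ ≡ 7 (mod 14) is r = 7, so n ≡ 7 (mod 14).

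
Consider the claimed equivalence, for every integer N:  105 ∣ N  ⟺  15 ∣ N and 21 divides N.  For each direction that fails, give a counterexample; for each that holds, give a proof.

[⇒] If 105 ∣ N, write N = 105q. Since 105 = 7·15, N = 15·(7q), so 15 ∣ N; and since 105 = 5·21, N = 21·(5q), so 21 ∣ N.

[⇐] Suppose 15 ∣ N and 21 ∣ N. Any common multiple of 15 and 21 is a multiple of their lcm; here lcm(15, 21) = 15·21/gcd(15, 21) = 315/3 = 105, so 105 ∣ N.

The biconditional holds.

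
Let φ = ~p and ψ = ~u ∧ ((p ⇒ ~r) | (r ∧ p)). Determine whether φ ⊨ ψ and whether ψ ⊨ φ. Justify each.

Neither direction holds.

(→) This fails. Under r = F, u = T, p = F, the left side is true but the right side is false.

(←) This fails. Under r = F, u = F, p = T, the left side is false but the right side is true.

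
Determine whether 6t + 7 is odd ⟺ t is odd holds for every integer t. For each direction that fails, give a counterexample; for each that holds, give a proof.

(⇒) fails; (⇐) holds.

(⇒) This fails: take t = 6. Then 6t + 7 = 43, which is odd, yet t = 6 is even, not odd.

(⇐) Suppose t is odd. Since 6 is even, 6t is even for every t, so 6t + 7 has the same parity as 7, which is odd. Hence 6t + 7 is odd.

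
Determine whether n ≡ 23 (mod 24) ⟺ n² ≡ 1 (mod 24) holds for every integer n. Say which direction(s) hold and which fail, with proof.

Only the forward implication holds.

(→) Suppose n ≡ 23 (mod 24). Write n = 24j + 23. Then (24j + 23)² = 576j² + 1104j + 529 = 24(24j² + 46j + 22) + 1, so n² ≡ 1 (mod 24).

(←) This fails: take n = 1. Then 1² = 1 ≡ 1 (mod 24), yet 1 ≡ 1 (mod 24), not 23.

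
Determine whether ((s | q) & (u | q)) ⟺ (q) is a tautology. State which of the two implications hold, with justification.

(→) This fails. Under u = T, s = T, q = F, the left side is true but the right side is false.

(←) Assume the antecedent. If u is true, the antecedent forces (u = T, s = F, q = T) or (u = T, s = T, q = T), and (s | q) & (u | q) holds there. If u is false, the antecedent forces (u = F, s = F, q = T) or (u = F, s = T, q = T), and (s | q) & (u | q) holds there. Either way (s | q) & (u | q) holds.

The forward direction fails; the converse holds.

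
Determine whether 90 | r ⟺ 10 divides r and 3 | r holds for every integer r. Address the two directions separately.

(⇐) This fails: take r = 30. Both 10 ∣ 30 and 3 ∣ 30, yet 30 is not a multiple of 90 (since 30 = 0·90 + 30), so 90 ∤ 30.

(⇒) If 90 ∣ r, write r = 90q. Since 90 = 9·10, r = 10·(9q), so 10 ∣ r; and since 90 = 30·3, r = 3·(30q), so 3 ∣ r.

The forward direction holds; the converse fails.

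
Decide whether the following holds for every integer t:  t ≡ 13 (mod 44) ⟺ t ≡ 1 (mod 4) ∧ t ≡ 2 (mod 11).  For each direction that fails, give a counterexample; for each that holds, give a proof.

Both directions hold.

(⇒) Suppose t ≡ 13 (mod 44); write t = 44j + 13. Since 4 ∣ 44, reducing mod 4 gives t ≡ 13 ≡ 1 (mod 4); since 11 ∣ 44, reducing mod 11 gives t ≡ 13 ≡ 2 (mod 11).

(⇐) Conversely, if t ≡ 1 (mod 4) and t ≡ 2 (mod 11), then by the Chinese remainder theorem t ≡ 13 (mod 44). This is exactly t ≡ 13 (mod 44).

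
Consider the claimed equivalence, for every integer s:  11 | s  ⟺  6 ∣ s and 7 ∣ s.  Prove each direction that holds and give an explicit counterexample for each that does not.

Both directions fail.

(⇒) This fails: take s = 11. Certainly 11 ∣ 11, but 6 ∤ 11.

(⇐) This fails: take s = 42. Both 6 ∣ 42 and 7 ∣ 42, yet 42 is not a multiple of 11 (since 42 = 3·11 + 9), so 11 ∤ 42.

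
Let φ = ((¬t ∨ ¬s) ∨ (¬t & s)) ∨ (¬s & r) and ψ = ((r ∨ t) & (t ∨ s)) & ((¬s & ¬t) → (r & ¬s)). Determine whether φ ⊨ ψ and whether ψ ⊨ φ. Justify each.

Neither direction holds.

(⟹) This fails. Under s = F, r = F, t = F, the left side is true but the right side is false.

(⟸) This fails. Under s = T, r = F, t = T, the left side is false but the right side is true.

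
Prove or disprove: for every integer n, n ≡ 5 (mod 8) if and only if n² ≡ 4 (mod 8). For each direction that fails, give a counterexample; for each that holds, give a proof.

(→) This fails: take n = 5. Then 5 ≡ 5 (mod 8), but 5² = 25 ≡ 1 (mod 8), not 4.

(←) This fails: take n = 2. Then 2² = 4 ≡ 4 (mod 8), yet 2 ≡ 2 (mod 8), not 5.

Neither implication holds.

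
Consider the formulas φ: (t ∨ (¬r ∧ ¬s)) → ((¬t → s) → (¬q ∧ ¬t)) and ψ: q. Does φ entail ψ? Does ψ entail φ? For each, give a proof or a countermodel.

Both directions fail.

Forward direction. This fails. Under t = F, r = F, q = F, s = F, the left side is true but the right side is false.

Converse. This fails. Under t = T, r = F, q = T, s = F, the left side is false but the right side is true.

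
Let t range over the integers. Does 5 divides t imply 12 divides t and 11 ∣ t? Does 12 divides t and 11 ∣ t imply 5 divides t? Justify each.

Neither direction holds.

Forward direction. This fails: take t = 5. Certainly 5 ∣ 5, but 12 ∤ 5.

Converse. This fails: take t = 132. Both 12 ∣ 132 and 11 ∣ 132, yet 132 is not a multiple of 5 (since 132 = 26·5 + 2), so 5 ∤ 132.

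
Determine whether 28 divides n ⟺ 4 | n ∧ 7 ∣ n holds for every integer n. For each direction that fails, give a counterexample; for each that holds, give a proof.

Both directions hold.

(→) If 28 ∣ n, write n = 28q. Since 28 = 7·4, n = 4·(7q), so 4 ∣ n; and since 28 = 4·7, n = 7·(4q), so 7 ∣ n.

(←) Suppose 4 ∣ n and 7 ∣ n. Any common multiple of 4 and 7 is a multiple of their lcm; here gcd(4, 7) = 1, so lcm(4, 7) = 4·7 = 28, so 28 ∣ n.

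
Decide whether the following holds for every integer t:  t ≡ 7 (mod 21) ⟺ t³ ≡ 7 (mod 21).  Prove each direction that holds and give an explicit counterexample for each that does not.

Both directions hold; the statement is true.

(→) Suppose t ≡ 7 (mod 21). Write t = 21j + 7. Then (21j + 7)³ = 9261j³ + 9261j² + 3087j + 343 = 21(441j³ + 441j² + 147j + 16) + 7, so t³ ≡ 7 (mod 21).

(←) Conversely, suppose t³ ≡ 7 (mod 21). The only residue r in {0, …, 20} with r³ ≡ 7 (mod 21) is r = 7, so t ≡ 7 (mod 21).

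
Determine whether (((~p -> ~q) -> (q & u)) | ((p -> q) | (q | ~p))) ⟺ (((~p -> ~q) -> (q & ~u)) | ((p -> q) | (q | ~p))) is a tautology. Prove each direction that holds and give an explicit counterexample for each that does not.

Forward direction. Assume the antecedent. If q is true, the consequent reduces to true regardless of the other variables. If q is false, the antecedent forces (q = F, p = F, u = F) or (q = F, p = F, u = T), and the consequent holds there. Either way the consequent holds.

Converse. Assume the antecedent. If q is true, the consequent reduces to true regardless of the other variables. If q is false, the antecedent forces (q = F, p = F, u = F) or (q = F, p = F, u = T), and the consequent holds there. Either way the consequent holds.

Both implications hold.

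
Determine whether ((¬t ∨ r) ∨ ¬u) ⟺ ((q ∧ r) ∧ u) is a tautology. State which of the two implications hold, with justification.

Not equivalent: only (⇐) holds.

[⇒] This fails. Under u = F, t = F, q = F, r = F, the left side is true but the right side is false.

[⇐] Assume the antecedent. If u is true, the antecedent forces (u = T, t = F, q = T, r = T) or (u = T, t = T, q = T, r = T), and (¬t ∨ r) ∨ ¬u holds there. If u is false, the antecedent cannot hold. Either way (¬t ∨ r) ∨ ¬u holds.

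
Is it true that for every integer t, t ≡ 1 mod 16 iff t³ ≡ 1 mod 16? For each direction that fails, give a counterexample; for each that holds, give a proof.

Both directions hold; the statement is true.

(→) Suppose t ≡ 1 mod 16. Write t = 16j + 1. Then (16j + 1)³ = 4096j³ + 768j² + 48j + 1 = 16(256j³ + 48j² + 3j) + 1, so t³ ≡ 1 (mod 16).

(←) Conversely, suppose t³ ≡ 1 (mod 16). The only residue r in {0, …, 15} with r³ ≡ 1 (mod 16) is r = 1, so t ≡ 1 (mod 16).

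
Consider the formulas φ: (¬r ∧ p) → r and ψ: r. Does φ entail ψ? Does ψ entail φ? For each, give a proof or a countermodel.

Forward direction. This fails. Under r = F, p = F, the left side is true but the right side is false.

Converse. Assume the antecedent. If r is true, (¬r ∧ p) → r reduces to true regardless of the other variables. If r is false, the antecedent cannot hold. Either way (¬r ∧ p) → r holds.

(⇒) fails; (⇐) holds.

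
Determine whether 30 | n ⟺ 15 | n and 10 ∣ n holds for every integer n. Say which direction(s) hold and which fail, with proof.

Forward direction. If 30 ∣ n, write n = 30q. Since 30 = 2·15, n = 15·(2q), so 15 ∣ n; and since 30 = 3·10, n = 10·(3q), so 10 ∣ n.

Converse. Suppose 15 ∣ n and 10 ∣ n. Any common multiple of 15 and 10 is a multiple of their lcm; here lcm(15, 10) = 15·10/gcd(15, 10) = 150/5 = 30, so 30 ∣ n.

The biconditional holds.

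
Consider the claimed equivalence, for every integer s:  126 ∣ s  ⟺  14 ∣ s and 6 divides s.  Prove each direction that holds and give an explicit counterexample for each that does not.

Only the forward implication holds.

Converse. This fails: take s = 42. Both 14 ∣ 42 and 6 ∣ 42, yet 42 is not a multiple of 126 (since 42 = 0·126 + 42), so 126 ∤ 42.

Forward direction. If 126 ∣ s, write s = 126q. Since 126 = 9·14, s = 14·(9q), so 14 ∣ s; and since 126 = 21·6, s = 6·(21q), so 6 ∣ s.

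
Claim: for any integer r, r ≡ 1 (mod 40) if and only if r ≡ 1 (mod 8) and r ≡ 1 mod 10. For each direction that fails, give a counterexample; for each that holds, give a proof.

[⇒] Suppose r ≡ 1 (mod 40); write r = 40j + 1. Since 8 ∣ 40, reducing mod 8 gives r ≡ 1 (mod 8); since 10 ∣ 40, reducing mod 10 gives r ≡ 1 (mod 10).

[⇐] Conversely, if r ≡ 1 (mod 8) and r ≡ 1 (mod 10), then by the Chinese remainder theorem r ≡ 1 (mod 40). This is exactly r ≡ 1 (mod 40).

Both directions hold.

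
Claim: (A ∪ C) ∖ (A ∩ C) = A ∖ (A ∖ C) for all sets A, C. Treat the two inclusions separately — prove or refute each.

Forward inclusion. This inclusion fails. Take A = {1}, C = ∅; then 1 ∈ (A ∪ C) ∖ (A ∩ C) but 1 ∉ A ∖ (A ∖ C).

Reverse inclusion. This inclusion fails. Take A = {1}, C = {1}; then 1 ∈ A ∖ (A ∖ C) but 1 ∉ (A ∪ C) ∖ (A ∩ C).

(⊆) fails and (⊇) fails.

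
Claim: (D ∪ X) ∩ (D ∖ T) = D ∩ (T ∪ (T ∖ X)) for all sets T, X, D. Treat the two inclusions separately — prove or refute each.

(⟹) This inclusion fails. Take T = ∅, X = ∅, D = {1}; then 1 ∈ (D ∪ X) ∩ (D ∖ T) but 1 ∉ D ∩ (T ∪ (T ∖ X)).

(⟸) This inclusion fails. Take T = {1}, X = ∅, D = {1}; then 1 ∈ D ∩ (T ∪ (T ∖ X)) but 1 ∉ (D ∪ X) ∩ (D ∖ T).

(⊆) fails and (⊇) fails.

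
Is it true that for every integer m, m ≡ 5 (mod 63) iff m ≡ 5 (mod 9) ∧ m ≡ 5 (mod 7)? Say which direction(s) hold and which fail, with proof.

The biconditional holds.

(⟹) Suppose m ≡ 5 (mod 63); write m = 63j + 5. Since 9 ∣ 63, reducing mod 9 gives m ≡ 5 (mod 9); since 7 ∣ 63, reducing mod 7 gives m ≡ 5 (mod 7).

(⟸) Conversely, if m ≡ 5 (mod 9) and m ≡ 5 (mod 7), then by the Chinese remainder theorem m ≡ 5 (mod 63). This is exactly m ≡ 5 (mod 63).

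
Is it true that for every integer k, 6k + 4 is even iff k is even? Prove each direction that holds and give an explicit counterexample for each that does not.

(⇒) This fails: take k = 5. Then 6k + 4 = 34, which is even, yet k = 5 is odd, not even.

(⇐) Suppose k is even. Since 6 is even, 6k is even for every k, so 6k + 4 has the same parity as 4, which is even. Hence 6k + 4 is even.

Only the converse holds.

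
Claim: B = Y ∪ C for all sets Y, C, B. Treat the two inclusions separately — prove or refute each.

(⊆) fails and (⊇) fails.

Forward inclusion. This inclusion fails. Take Y = ∅, C = ∅, B = {1}; then 1 ∈ B but 1 ∉ Y ∪ C.

Reverse inclusion. This inclusion fails. Take Y = {1}, C = ∅, B = ∅; then 1 ∈ Y ∪ C but 1 ∉ B.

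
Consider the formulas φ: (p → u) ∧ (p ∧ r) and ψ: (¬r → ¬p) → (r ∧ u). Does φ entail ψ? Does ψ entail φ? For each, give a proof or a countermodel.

Only the forward implication holds.

(→) Assume the antecedent. If u is true, the antecedent forces (u = T, p = T, r = T), and (¬r → ¬p) → (r ∧ u) holds there. If u is false, the antecedent cannot hold. Either way (¬r → ¬p) → (r ∧ u) holds.

(←) This fails. Under u = F, p = T, r = F, the left side is false but the right side is true.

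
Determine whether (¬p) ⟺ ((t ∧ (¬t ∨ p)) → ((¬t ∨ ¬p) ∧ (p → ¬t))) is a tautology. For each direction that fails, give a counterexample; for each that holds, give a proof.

(⇒) Assume the antecedent. If t is true, the antecedent forces (t = T, p = F), and the consequent holds there. If t is false, the consequent reduces to true regardless of the other variables. Either way the consequent holds.

(⇐) This fails. Under t = F, p = T, the left side is false but the right side is true.

The forward direction holds; the converse fails.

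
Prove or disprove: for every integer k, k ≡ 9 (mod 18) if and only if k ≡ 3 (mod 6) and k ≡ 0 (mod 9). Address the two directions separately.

Forward direction. Suppose k ≡ 9 (mod 18); write k = 18j + 9. Since 6 ∣ 18, reducing mod 6 gives k ≡ 9 ≡ 3 (mod 6); since 9 ∣ 18, reducing mod 9 gives k ≡ 9 ≡ 0 (mod 9).

Converse. If k ≡ 3 (mod 6) and k ≡ 0 (mod 9), then by the Chinese remainder theorem k ≡ 9 (mod 18). This is exactly k ≡ 9 (mod 18).

The biconditional holds.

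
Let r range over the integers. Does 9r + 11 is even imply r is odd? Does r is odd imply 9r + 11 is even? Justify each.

(⟸) Suppose r is odd; write r = 2j + 1. Then 9r + 11 = 9·(2j + 1) + 11 = 2·9j + 20, which is even.

(⟹) Suppose 9r + 11 is even. Since 9 is odd, 9r and r have the same parity, so 9r + 11 ≡ r + 11 (mod 2). As 11 is odd, 9r + 11 is even exactly when r is odd. Thus r is odd.

Equivalent; both directions hold.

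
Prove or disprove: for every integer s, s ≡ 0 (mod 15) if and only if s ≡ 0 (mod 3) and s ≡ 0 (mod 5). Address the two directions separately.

(⟸) If s ≡ 0 (mod 3) and s ≡ 0 (mod 5), then by the Chinese remainder theorem s ≡ 0 (mod 15). This is exactly s ≡ 0 (mod 15).

(⟹) Suppose s ≡ 0 (mod 15); write s = 15j + 0. Since 3 ∣ 15, reducing mod 3 gives s ≡ 0 (mod 3); since 5 ∣ 15, reducing mod 5 gives s ≡ 0 (mod 5).

Equivalent; both directions hold.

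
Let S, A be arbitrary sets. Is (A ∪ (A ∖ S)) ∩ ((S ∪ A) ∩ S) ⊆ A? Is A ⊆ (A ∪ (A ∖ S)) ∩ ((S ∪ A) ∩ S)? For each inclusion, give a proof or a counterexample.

The sets are not equal: only the forward inclusion holds.

Reverse inclusion. This inclusion fails. Take S = ∅, A = {1}; then 1 ∈ A but 1 ∉ (A ∪ (A ∖ S)) ∩ ((S ∪ A) ∩ S).

Forward inclusion. Let x ∈ (A ∪ (A ∖ S)) ∩ ((S ∪ A) ∩ S). Then x ∈ S ∩ A, from which x ∈ A.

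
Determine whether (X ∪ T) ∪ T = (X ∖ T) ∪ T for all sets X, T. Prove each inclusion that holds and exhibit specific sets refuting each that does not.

(⊆) Let x ∈ (X ∪ T) ∪ T. Then either x ∈ X and x ∉ T; or x ∈ T and x ∉ X; or x ∈ X ∩ T. In each case x ∈ (X ∖ T) ∪ T, so (X ∪ T) ∪ T ⊆ (X ∖ T) ∪ T.

(⊇) Let x ∈ (X ∖ T) ∪ T. Then either x ∈ X and x ∉ T; or x ∈ T and x ∉ X; or x ∈ X ∩ T. In each case x ∈ (X ∪ T) ∪ T, so (X ∖ T) ∪ T ⊆ (X ∪ T) ∪ T.

Both inclusions hold; the sets are equal.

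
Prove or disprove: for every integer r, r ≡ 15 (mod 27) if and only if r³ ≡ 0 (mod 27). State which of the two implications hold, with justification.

(→) Suppose r ≡ 15 (mod 27). Write r = 27j + 15. Then (27j + 15)³ = 19683j³ + 32805j² + 18225j + 3375 = 27(729j³ + 1215j² + 675j + 125) + 0, so r³ ≡ 0 (mod 27).

(←) This fails: take r = 0. Then 0³ = 0 ≡ 0 (mod 27), yet 0 ≡ 0 (mod 27), not 15.

Only the forward direction holds.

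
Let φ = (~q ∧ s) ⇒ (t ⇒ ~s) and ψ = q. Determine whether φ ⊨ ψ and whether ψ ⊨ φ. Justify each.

(⟹) This fails. Under t = F, q = F, s = F, the left side is true but the right side is false.

(⟸) Assume the antecedent. If t is true, the antecedent forces (t = T, q = T, s = F) or (t = T, q = T, s = T), and (~q ∧ s) ⇒ (t ⇒ ~s) holds there. If t is false, (~q ∧ s) ⇒ (t ⇒ ~s) reduces to true regardless of the other variables. Either way (~q ∧ s) ⇒ (t ⇒ ~s) holds.

(⇒) fails; (⇐) holds.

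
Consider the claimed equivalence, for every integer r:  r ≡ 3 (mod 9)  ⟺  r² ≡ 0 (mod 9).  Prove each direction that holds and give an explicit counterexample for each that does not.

Only the forward implication holds.

(⇐) This fails: take r = 0. Then 0² = 0 ≡ 0 (mod 9), yet 0 ≡ 0 (mod 9), not 3.

(⇒) Suppose r ≡ 3 (mod 9). Write r = 9j + 3. Then (9j + 3)² = 81j² + 54j + 9 = 9(9j² + 6j + 1) + 0, so r² ≡ 0 (mod 9).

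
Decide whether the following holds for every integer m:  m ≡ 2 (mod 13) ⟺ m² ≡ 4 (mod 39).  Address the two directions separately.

Neither direction holds.

Forward direction. This fails: take m = 15. Then 15 ≡ 2 (mod 13), but 15² = 225 ≡ 30 (mod 39), not 4.

Converse. This fails: take m = 11. Then 11² = 121 ≡ 4 (mod 39), yet 11 ≡ 11 (mod 13), not 2.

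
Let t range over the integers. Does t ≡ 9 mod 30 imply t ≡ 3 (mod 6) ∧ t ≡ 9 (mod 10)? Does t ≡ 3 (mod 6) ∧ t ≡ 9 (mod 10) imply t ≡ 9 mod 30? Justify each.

(⟹) Suppose t ≡ 9 (mod 30); write t = 30j + 9. Since 6 ∣ 30, reducing mod 6 gives t ≡ 9 ≡ 3 (mod 6); since 10 ∣ 30, reducing mod 10 gives t ≡ 9 (mod 10).

(⟸) Conversely, if t ≡ 3 (mod 6) and t ≡ 9 (mod 10), then by the Chinese remainder theorem t ≡ 9 (mod 30). This is exactly t ≡ 9 (mod 30).

Both directions hold.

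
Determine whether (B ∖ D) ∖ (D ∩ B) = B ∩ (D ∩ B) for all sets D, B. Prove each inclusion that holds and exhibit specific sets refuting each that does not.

Forward inclusion. This inclusion fails. Take D = ∅, B = {1}; then 1 ∈ (B ∖ D) ∖ (D ∩ B) but 1 ∉ B ∩ (D ∩ B).

Reverse inclusion. This inclusion fails. Take D = {1}, B = {1}; then 1 ∈ B ∩ (D ∩ B) but 1 ∉ (B ∖ D) ∖ (D ∩ B).

(⊆) fails and (⊇) fails.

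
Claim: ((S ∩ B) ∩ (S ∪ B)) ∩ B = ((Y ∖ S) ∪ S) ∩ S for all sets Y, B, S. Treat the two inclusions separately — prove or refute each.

(⟹) Let x ∈ ((S ∩ B) ∩ (S ∪ B)) ∩ B. Then either x ∈ B ∩ S and x ∉ Y; or x ∈ Y ∩ B ∩ S. In each case x ∈ ((Y ∖ S) ∪ S) ∩ S, so ((S ∩ B) ∩ (S ∪ B)) ∩ B ⊆ ((Y ∖ S) ∪ S) ∩ S.

(⟸) This inclusion fails. Take Y = ∅, B = ∅, S = {1}; then 1 ∈ ((Y ∖ S) ∪ S) ∩ S but 1 ∉ ((S ∩ B) ∩ (S ∪ B)) ∩ B.

(⊆) holds; (⊇) fails.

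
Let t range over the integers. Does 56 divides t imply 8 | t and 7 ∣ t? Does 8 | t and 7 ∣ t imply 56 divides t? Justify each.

Both directions hold.

(→) If 56 ∣ t, write t = 56q. Since 56 = 7·8, t = 8·(7q), so 8 ∣ t; and since 56 = 8·7, t = 7·(8q), so 7 ∣ t.

(←) Suppose 8 ∣ t and 7 ∣ t. Any common multiple of 8 and 7 is a multiple of their lcm; here gcd(8, 7) = 1, so lcm(8, 7) = 8·7 = 56, so 56 ∣ t.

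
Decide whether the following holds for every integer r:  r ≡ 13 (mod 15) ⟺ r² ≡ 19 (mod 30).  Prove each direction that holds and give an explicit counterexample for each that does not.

Neither implication holds.

(⇒) This fails: take r = 28. Then 28 ≡ 13 (mod 15), but 28² = 784 ≡ 4 (mod 30), not 19.

(⇐) This fails: take r = 7. Then 7² = 49 ≡ 19 (mod 30), yet 7 ≡ 7 (mod 15), not 13.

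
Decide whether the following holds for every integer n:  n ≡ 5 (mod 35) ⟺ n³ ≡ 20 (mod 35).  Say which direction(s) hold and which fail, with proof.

(⟹) Suppose n ≡ 5 (mod 35). Write n = 35j + 5. Then (35j + 5)³ = 42875j³ + 18375j² + 2625j + 125 = 35(1225j³ + 525j² + 75j + 3) + 20, so n³ ≡ 20 (mod 35).

(⟸) This fails: take n = 10. Then 10³ = 1000 ≡ 20 (mod 35), yet 10 ≡ 10 (mod 35), not 5.

Only the forward implication holds.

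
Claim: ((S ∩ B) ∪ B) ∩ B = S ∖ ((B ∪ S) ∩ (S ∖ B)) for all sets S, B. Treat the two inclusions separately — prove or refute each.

Reverse inclusion. Let x ∈ S ∖ ((B ∪ S) ∩ (S ∖ B)). Then x ∈ S ∩ B, from which x ∈ ((S ∩ B) ∪ B) ∩ B.

Forward inclusion. This inclusion fails. Take S = ∅, B = {1}; then 1 ∈ ((S ∩ B) ∪ B) ∩ B but 1 ∉ S ∖ ((B ∪ S) ∩ (S ∖ B)).

(⊆) fails; (⊇) holds.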